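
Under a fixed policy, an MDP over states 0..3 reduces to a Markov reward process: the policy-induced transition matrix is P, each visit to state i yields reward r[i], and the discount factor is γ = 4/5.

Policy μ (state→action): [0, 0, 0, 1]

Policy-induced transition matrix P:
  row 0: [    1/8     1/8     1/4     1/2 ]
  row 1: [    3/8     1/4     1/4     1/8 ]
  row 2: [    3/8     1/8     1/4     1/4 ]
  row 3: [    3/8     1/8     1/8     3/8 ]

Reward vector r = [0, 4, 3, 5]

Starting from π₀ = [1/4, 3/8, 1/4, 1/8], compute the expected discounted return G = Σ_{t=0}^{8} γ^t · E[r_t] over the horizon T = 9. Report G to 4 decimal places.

t=0: π = [0.2500, 0.3750, 0.2500, 0.1250], E[r] = 2.8750, γ^t·E[r] = 2.875000, running G = 2.875000
t=1: π = [0.3125, 0.1719, 0.2344, 0.2813], E[r] = 2.7969, γ^t·E[r] = 2.237500, running G = 5.112500
t=2: π = [0.2969, 0.1465, 0.2148, 0.3418], E[r] = 2.9395, γ^t·E[r] = 1.881250, running G = 6.993750
t=3: π = [0.3008, 0.1433, 0.2073, 0.3486], E[r] = 2.9382, γ^t·E[r] = 1.504375, running G = 8.498125
t=4: π = [0.2998, 0.1429, 0.2064, 0.3509], E[r] = 2.9452, γ^t·E[r] = 1.206363, running G = 9.704488
t=5: π = [0.3000, 0.1429, 0.2061, 0.3509], E[r] = 2.9446, γ^t·E[r] = 0.964889, running G = 10.669376
t=6: π = [0.3000, 0.1429, 0.2061, 0.3510], E[r] = 2.9449, γ^t·E[r] = 0.771998, running G = 11.441374
t=7: π = [0.3000, 0.1429, 0.2061, 0.3510], E[r] = 2.9449, γ^t·E[r] = 0.617587, running G = 12.058961
t=8: π = [0.3000, 0.1429, 0.2061, 0.3510], E[r] = 2.9449, γ^t·E[r] = 0.494072, running G = 12.553034

G = 12.5530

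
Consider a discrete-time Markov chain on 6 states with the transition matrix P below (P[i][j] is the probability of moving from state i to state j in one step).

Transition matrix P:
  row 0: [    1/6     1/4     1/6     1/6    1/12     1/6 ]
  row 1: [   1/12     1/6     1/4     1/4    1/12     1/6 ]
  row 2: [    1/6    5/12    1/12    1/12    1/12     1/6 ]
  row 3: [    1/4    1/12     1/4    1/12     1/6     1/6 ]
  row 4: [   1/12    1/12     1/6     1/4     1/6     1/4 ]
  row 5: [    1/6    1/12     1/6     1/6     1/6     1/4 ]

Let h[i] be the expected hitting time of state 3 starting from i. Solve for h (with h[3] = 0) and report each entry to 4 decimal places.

First-step conditioning: h[3] = 0; for i ≠ 3, h[i] = 1 + Σ_k P[i][k]·h[k].
  h[0] = 1 + 1/6·h[0] + 1/4·h[1] + 1/6·h[2] + 1/12·h[4] + 1/6·h[5]
  h[1] = 1 + 1/12·h[0] + 1/6·h[1] + 1/4·h[2] + 1/12·h[4] + 1/6·h[5]
  h[2] = 1 + 1/6·h[0] + 5/12·h[1] + 1/12·h[2] + 1/12·h[4] + 1/6·h[5]
  h[4] = 1 + 1/12·h[0] + 1/12·h[1] + 1/6·h[2] + 1/6·h[4] + 1/4·h[5]
  h[5] = 1 + 1/6·h[0] + 1/12·h[1] + 1/6·h[2] + 1/6·h[4] + 1/4·h[5]
Solving the 5×5 linear system over states ≠ 3 gives exactly h = [240480/43067, 223200/43067, 256320/43067, 0, 221892/43067, 241932/43067] (h[3] = 0 is the target).

h = [5.5839, 5.1826, 5.9517, 0.0000, 5.1523, 5.6176]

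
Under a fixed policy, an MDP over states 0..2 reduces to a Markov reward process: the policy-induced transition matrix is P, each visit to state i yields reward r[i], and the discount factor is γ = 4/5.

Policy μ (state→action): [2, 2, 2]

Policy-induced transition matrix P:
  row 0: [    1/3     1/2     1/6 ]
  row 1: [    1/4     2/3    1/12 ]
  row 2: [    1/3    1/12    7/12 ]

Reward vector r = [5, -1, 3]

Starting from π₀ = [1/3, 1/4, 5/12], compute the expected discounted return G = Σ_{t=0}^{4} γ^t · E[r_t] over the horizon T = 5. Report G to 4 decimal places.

G = 7.1921

t=0: π = [0.3333, 0.2500, 0.4167], E[r] = 2.6667, γ^t·E[r] = 2.666667, running G = 2.666667
t=1: π = [0.3125, 0.3681, 0.3194], E[r] = 2.1528, γ^t·E[r] = 1.722222, running G = 4.388889
t=2: π = [0.3027, 0.4282, 0.2691], E[r] = 1.8924, γ^t·E[r] = 1.211111, running G = 5.600000
t=3: π = [0.2976, 0.4592, 0.2431], E[r] = 1.7583, γ^t·E[r] = 0.900247, running G = 6.500247
t=4: π = [0.2951, 0.4752, 0.2297], E[r] = 1.6891, γ^t·E[r] = 0.691868, running G = 7.192115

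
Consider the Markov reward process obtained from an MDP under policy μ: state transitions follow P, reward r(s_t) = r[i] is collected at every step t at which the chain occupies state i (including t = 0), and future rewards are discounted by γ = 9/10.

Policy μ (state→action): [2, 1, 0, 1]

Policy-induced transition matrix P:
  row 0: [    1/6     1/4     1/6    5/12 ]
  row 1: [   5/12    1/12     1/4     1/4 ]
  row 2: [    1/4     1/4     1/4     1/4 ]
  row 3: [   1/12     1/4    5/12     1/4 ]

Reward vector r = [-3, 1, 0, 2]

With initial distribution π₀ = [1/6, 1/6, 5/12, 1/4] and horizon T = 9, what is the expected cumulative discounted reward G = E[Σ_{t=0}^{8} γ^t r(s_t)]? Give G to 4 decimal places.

G = 0.8051

t=0: π = [0.1667, 0.1667, 0.4167, 0.2500], E[r] = 0.1667, γ^t·E[r] = 0.166667, running G = 0.166667
t=1: π = [0.2222, 0.2222, 0.2778, 0.2778], E[r] = 0.1111, γ^t·E[r] = 0.100000, running G = 0.266667
t=2: π = [0.2222, 0.2130, 0.2778, 0.2870], E[r] = 0.1204, γ^t·E[r] = 0.097500, running G = 0.364167
t=3: π = [0.2191, 0.2145, 0.2793, 0.2870], E[r] = 0.1312, γ^t·E[r] = 0.095625, running G = 0.459792
t=4: π = [0.2197, 0.2142, 0.2796, 0.2865], E[r] = 0.1283, γ^t·E[r] = 0.084206, running G = 0.543998
t=5: π = [0.2197, 0.2143, 0.2794, 0.2866], E[r] = 0.1286, γ^t·E[r] = 0.075912, running G = 0.619910
t=6: π = [0.2196, 0.2143, 0.2795, 0.2866], E[r] = 0.1286, γ^t·E[r] = 0.068329, running G = 0.688239
t=7: π = [0.2196, 0.2143, 0.2795, 0.2866], E[r] = 0.1286, γ^t·E[r] = 0.061496, running G = 0.749735
t=8: π = [0.2196, 0.2143, 0.2795, 0.2866], E[r] = 0.1286, γ^t·E[r] = 0.055346, running G = 0.805080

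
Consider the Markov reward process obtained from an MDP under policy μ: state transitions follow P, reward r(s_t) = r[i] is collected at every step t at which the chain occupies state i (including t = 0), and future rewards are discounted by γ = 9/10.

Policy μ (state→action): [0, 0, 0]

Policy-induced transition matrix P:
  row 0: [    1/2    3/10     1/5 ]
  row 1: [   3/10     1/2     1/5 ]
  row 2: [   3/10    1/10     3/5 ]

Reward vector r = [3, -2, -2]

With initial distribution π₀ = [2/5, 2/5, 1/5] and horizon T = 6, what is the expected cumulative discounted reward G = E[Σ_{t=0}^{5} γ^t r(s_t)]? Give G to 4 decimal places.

G = -0.4333

t=0: π = [0.4000, 0.4000, 0.2000], E[r] = 0.0000, γ^t·E[r] = 0.000000, running G = 0.000000
t=1: π = [0.3800, 0.3400, 0.2800], E[r] = -0.1000, γ^t·E[r] = -0.090000, running G = -0.090000
t=2: π = [0.3760, 0.3120, 0.3120], E[r] = -0.1200, γ^t·E[r] = -0.097200, running G = -0.187200
t=3: π = [0.3752, 0.3000, 0.3248], E[r] = -0.1240, γ^t·E[r] = -0.090396, running G = -0.277596
t=4: π = [0.3750, 0.2950, 0.3299], E[r] = -0.1248, γ^t·E[r] = -0.081881, running G = -0.359477
t=5: π = [0.3750, 0.2930, 0.3320], E[r] = -0.1250, γ^t·E[r] = -0.073788, running G = -0.433265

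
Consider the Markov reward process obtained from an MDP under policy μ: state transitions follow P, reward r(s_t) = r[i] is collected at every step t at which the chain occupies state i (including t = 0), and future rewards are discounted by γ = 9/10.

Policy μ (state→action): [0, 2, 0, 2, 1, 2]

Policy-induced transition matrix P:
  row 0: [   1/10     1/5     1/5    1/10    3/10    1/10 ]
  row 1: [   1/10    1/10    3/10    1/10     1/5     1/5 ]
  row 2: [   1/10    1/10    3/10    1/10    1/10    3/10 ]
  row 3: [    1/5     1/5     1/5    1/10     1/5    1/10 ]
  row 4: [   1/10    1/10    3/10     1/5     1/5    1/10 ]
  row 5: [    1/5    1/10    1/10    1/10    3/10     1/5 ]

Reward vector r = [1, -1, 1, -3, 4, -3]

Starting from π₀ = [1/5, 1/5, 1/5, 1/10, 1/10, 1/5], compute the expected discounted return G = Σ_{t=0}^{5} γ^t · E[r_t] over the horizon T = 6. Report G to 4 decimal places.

t=0: π = [0.2000, 0.2000, 0.2000, 0.1000, 0.1000, 0.2000], E[r] = -0.3000, γ^t·E[r] = -0.300000, running G = -0.300000
t=1: π = [0.1300, 0.1300, 0.2300, 0.1100, 0.2200, 0.1800], E[r] = 0.2400, γ^t·E[r] = 0.216000, running G = -0.084000
t=2: π = [0.1290, 0.1240, 0.2400, 0.1220, 0.2080, 0.1770], E[r] = 0.1800, γ^t·E[r] = 0.145800, running G = 0.061800
t=3: π = [0.1299, 0.1251, 0.2395, 0.1208, 0.2066, 0.1781], E[r] = 0.1740, γ^t·E[r] = 0.126846, running G = 0.188646
t=4: π = [0.1299, 0.1251, 0.2393, 0.1207, 0.2069, 0.1782], E[r] = 0.1749, γ^t·E[r] = 0.114745, running G = 0.303391
t=5: π = [0.1299, 0.1251, 0.2393, 0.1207, 0.2069, 0.1782], E[r] = 0.1750, γ^t·E[r] = 0.103351, running G = 0.406742

G = 0.4067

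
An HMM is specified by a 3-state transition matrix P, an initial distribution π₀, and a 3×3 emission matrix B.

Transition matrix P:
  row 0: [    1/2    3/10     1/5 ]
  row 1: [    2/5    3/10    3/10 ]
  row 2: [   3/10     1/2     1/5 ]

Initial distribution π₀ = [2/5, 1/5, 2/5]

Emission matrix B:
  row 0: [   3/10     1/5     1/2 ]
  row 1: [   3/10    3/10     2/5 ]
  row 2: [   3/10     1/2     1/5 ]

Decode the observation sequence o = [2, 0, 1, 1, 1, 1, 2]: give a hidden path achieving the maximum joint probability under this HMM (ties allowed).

path = [0, 0, 2, 1, 2, 1, 0]

t=0: δ = [2.000e-01, 8.000e-02, 8.000e-02]  (obs o_0=2)
t=1: δ = [3.000e-02, 1.800e-02, 1.200e-02]  ψ = [0, 0, 0]  (obs o_1=0)
t=2: δ = [3.000e-03, 2.700e-03, 3.000e-03]  ψ = [0, 0, 0]  (obs o_2=1)
t=3: δ = [3.000e-04, 4.500e-04, 4.050e-04]  ψ = [0, 2, 1]  (obs o_3=1)
t=4: δ = [3.600e-05, 6.075e-05, 6.750e-05]  ψ = [1, 2, 1]  (obs o_4=1)
t=5: δ = [4.860e-06, 1.013e-05, 9.112e-06]  ψ = [1, 2, 1]  (obs o_5=1)
t=6: δ = [2.025e-06, 1.822e-06, 6.075e-07]  ψ = [1, 2, 1]  (obs o_6=2)
backtrack: best end state = 0; path = [0, 0, 2, 1, 2, 1, 0]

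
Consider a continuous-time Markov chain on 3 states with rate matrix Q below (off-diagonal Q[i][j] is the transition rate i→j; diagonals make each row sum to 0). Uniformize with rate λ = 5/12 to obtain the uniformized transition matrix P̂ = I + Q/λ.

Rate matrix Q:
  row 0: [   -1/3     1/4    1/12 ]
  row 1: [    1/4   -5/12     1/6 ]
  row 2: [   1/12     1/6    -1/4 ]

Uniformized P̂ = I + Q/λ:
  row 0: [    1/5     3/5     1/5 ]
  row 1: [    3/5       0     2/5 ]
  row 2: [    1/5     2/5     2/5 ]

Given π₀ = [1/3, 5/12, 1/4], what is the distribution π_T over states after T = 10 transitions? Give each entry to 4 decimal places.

t=0: π = [0.3333, 0.4167, 0.2500]
t=1: π = [0.3667, 0.3000, 0.3333]
t=2: π = [0.3200, 0.3533, 0.3267]
t=3: π = [0.3413, 0.3227, 0.3360]
t=4: π = [0.3291, 0.3392, 0.3317]
t=5: π = [0.3357, 0.3301, 0.3342]
t=6: π = [0.3321, 0.3351, 0.3329]
t=7: π = [0.3340, 0.3324, 0.3336]
t=8: π = [0.3330, 0.3339, 0.3332]
t=9: π = [0.3335, 0.3330, 0.3334]
t=10: π = [0.3332, 0.3335, 0.3333]

π = [0.3332, 0.3335, 0.3333]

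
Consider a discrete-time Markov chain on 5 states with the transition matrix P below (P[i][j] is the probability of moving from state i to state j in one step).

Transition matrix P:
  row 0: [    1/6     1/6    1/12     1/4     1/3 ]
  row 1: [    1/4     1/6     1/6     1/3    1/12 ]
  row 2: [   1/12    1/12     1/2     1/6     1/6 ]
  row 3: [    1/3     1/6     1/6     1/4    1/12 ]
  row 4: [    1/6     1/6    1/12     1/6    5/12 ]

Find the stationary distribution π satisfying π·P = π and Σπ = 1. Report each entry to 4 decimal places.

Balance equations π_j = Σ_i π_i·P[i][j]:
  π_0 = 1/6·π_0 + 1/4·π_1 + 1/12·π_2 + 1/3·π_3 + 1/6·π_4
  π_1 = 1/6·π_0 + 1/6·π_1 + 1/12·π_2 + 1/6·π_3 + 1/6·π_4
  π_2 = 1/12·π_0 + 1/6·π_1 + 1/2·π_2 + 1/6·π_3 + 1/12·π_4
  π_3 = 1/4·π_0 + 1/3·π_1 + 1/6·π_2 + 1/4·π_3 + 1/6·π_4
  normalize: π_0 + π_1 + π_2 + π_3 + π_4 = 1
Solving the linear system gives exactly π = [2225/11087, 1666/11087, 2182/11087, 2521/11087, 2493/11087].

π = [0.2007, 0.1503, 0.1968, 0.2274, 0.2249]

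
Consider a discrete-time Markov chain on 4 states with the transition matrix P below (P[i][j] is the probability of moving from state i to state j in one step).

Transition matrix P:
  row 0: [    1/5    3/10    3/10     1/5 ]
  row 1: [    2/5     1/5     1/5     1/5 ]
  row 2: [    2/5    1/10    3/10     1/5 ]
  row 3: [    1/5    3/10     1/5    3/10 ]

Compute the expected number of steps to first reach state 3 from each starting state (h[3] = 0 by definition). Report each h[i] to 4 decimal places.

h = [5.0000, 5.0000, 5.0000, 0.0000]

First-step conditioning: h[3] = 0; for i ≠ 3, h[i] = 1 + Σ_k P[i][k]·h[k].
  h[0] = 1 + 1/5·h[0] + 3/10·h[1] + 3/10·h[2]
  h[1] = 1 + 2/5·h[0] + 1/5·h[1] + 1/5·h[2]
  h[2] = 1 + 2/5·h[0] + 1/10·h[1] + 3/10·h[2]
Solving the 3×3 linear system over states ≠ 3 gives exactly h = [5, 5, 5, 0] (h[3] = 0 is the target).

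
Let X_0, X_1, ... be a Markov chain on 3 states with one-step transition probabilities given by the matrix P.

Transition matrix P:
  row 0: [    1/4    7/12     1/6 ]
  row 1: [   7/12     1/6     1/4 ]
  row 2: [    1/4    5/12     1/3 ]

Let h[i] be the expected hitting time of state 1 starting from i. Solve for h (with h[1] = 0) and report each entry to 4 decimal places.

First-step conditioning: h[1] = 0; for i ≠ 1, h[i] = 1 + Σ_k P[i][k]·h[k].
  h[0] = 1 + 1/4·h[0] + 1/6·h[2]
  h[2] = 1 + 1/4·h[0] + 1/3·h[2]
Solving the 2×2 linear system over states ≠ 1 gives exactly h = [20/11, 0, 24/11] (h[1] = 0 is the target).

h = [1.8182, 0.0000, 2.1818]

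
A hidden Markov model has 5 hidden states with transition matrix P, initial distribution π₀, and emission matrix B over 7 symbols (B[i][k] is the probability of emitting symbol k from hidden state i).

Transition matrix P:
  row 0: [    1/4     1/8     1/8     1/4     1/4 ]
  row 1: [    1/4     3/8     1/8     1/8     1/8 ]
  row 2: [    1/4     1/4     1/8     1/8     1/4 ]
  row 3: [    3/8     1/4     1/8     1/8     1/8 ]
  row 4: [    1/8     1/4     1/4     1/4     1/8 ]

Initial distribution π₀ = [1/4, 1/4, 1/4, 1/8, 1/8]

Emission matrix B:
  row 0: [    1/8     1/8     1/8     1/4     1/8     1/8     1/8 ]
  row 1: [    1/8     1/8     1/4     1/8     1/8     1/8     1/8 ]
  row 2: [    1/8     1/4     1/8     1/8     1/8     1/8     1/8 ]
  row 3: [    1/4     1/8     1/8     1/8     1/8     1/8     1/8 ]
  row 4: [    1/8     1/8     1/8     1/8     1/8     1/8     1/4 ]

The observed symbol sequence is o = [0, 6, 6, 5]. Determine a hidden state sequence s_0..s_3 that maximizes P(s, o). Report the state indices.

t=0: δ = [3.125e-02, 3.125e-02, 3.125e-02, 3.125e-02, 1.562e-02]  (obs o_0=0)
t=1: δ = [1.465e-03, 1.465e-03, 4.883e-04, 9.766e-04, 1.953e-03]  ψ = [3, 1, 0, 0, 0]  (obs o_1=6)
t=2: δ = [4.578e-05, 6.866e-05, 6.104e-05, 6.104e-05, 9.155e-05]  ψ = [0, 1, 4, 4, 0]  (obs o_2=6)
t=3: δ = [2.861e-06, 3.219e-06, 2.861e-06, 2.861e-06, 1.907e-06]  ψ = [3, 1, 4, 4, 2]  (obs o_3=5)
backtrack: best end state = 1; path = [1, 1, 1, 1]

path = [1, 1, 1, 1]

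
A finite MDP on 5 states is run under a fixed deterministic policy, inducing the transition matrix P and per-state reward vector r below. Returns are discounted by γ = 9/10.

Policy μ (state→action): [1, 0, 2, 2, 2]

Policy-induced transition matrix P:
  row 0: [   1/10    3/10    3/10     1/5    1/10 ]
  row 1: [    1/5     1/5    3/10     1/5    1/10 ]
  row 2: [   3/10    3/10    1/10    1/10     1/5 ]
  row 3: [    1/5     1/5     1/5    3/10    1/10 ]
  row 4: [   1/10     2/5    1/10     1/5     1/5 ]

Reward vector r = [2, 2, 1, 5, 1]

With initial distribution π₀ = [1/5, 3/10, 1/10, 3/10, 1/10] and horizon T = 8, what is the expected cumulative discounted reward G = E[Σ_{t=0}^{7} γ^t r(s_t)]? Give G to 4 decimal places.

G = 13.3246

t=0: π = [0.2000, 0.3000, 0.1000, 0.3000, 0.1000], E[r] = 2.7000, γ^t·E[r] = 2.700000, running G = 2.700000
t=1: π = [0.1800, 0.2500, 0.2300, 0.2200, 0.1200], E[r] = 2.3100, γ^t·E[r] = 2.079000, running G = 4.779000
t=2: π = [0.1930, 0.2650, 0.2080, 0.1990, 0.1350], E[r] = 2.2540, γ^t·E[r] = 1.825740, running G = 6.604740
t=3: π = [0.1880, 0.2671, 0.2115, 0.1991, 0.1343], E[r] = 2.2515, γ^t·E[r] = 1.641344, running G = 8.246084
t=4: π = [0.1889, 0.2668, 0.2109, 0.1988, 0.1346], E[r] = 2.2508, γ^t·E[r] = 1.476730, running G = 9.722814
t=5: π = [0.1887, 0.2669, 0.2110, 0.1988, 0.1346], E[r] = 2.2508, γ^t·E[r] = 1.329061, running G = 11.051874
t=6: π = [0.1888, 0.2669, 0.2110, 0.1988, 0.1346], E[r] = 2.2508, γ^t·E[r] = 1.196148, running G = 12.248023
t=7: π = [0.1888, 0.2669, 0.2110, 0.1988, 0.1346], E[r] = 2.2508, γ^t·E[r] = 1.076534, running G = 13.324556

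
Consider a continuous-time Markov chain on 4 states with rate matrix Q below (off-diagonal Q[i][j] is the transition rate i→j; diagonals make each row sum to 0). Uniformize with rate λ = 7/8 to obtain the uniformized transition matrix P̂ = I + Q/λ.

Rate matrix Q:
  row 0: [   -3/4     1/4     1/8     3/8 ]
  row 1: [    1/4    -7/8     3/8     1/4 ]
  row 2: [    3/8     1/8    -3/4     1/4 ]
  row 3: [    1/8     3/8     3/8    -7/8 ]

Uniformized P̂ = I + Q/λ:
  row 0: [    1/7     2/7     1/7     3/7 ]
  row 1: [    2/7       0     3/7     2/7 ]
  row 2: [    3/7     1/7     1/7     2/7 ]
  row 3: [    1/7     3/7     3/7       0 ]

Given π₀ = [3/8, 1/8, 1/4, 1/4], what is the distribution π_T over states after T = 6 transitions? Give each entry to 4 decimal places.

t=0: π = [0.3750, 0.1250, 0.2500, 0.2500]
t=1: π = [0.2321, 0.2500, 0.2500, 0.2679]
t=2: π = [0.2500, 0.2168, 0.2908, 0.2423]
t=3: π = [0.2569, 0.2168, 0.2741, 0.2522]
t=4: π = [0.2521, 0.2206, 0.2769, 0.2504]
t=5: π = [0.2535, 0.2189, 0.2774, 0.2502]
t=6: π = [0.2534, 0.2193, 0.2769, 0.2504]

π = [0.2534, 0.2193, 0.2769, 0.2504]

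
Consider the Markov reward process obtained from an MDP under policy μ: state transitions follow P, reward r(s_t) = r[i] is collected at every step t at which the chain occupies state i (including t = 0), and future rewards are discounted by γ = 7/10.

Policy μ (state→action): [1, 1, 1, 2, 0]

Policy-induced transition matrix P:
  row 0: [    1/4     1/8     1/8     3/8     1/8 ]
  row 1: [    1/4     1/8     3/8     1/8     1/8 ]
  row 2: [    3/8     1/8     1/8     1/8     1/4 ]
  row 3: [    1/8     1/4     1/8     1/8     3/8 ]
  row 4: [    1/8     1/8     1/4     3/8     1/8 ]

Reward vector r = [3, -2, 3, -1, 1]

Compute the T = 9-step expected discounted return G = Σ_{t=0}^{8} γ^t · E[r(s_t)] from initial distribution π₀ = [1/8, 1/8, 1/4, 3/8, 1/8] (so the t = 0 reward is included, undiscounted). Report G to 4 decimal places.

G = 2.5905

t=0: π = [0.1250, 0.1250, 0.2500, 0.3750, 0.1250], E[r] = 0.6250, γ^t·E[r] = 0.625000, running G = 0.625000
t=1: π = [0.2188, 0.1719, 0.1719, 0.1875, 0.2500], E[r] = 0.8906, γ^t·E[r] = 0.623438, running G = 1.248438
t=2: π = [0.2168, 0.1484, 0.1992, 0.2422, 0.1934], E[r] = 0.9023, γ^t·E[r] = 0.442148, running G = 1.690586
t=3: π = [0.2205, 0.1553, 0.1863, 0.2275, 0.2104], E[r] = 0.8926, γ^t·E[r] = 0.306154, running G = 1.996740
t=4: π = [0.2185, 0.1534, 0.1901, 0.2327, 0.2052], E[r] = 0.8915, γ^t·E[r] = 0.214059, running G = 2.210799
t=5: π = [0.2190, 0.1541, 0.1890, 0.2309, 0.2069], E[r] = 0.8919, γ^t·E[r] = 0.149909, running G = 2.360708
t=6: π = [0.2189, 0.1539, 0.1894, 0.2315, 0.2064], E[r] = 0.8920, γ^t·E[r] = 0.104941, running G = 2.465649
t=7: π = [0.2189, 0.1539, 0.1893, 0.2313, 0.2065], E[r] = 0.8920, γ^t·E[r] = 0.073458, running G = 2.539107
t=8: π = [0.2189, 0.1539, 0.1893, 0.2314, 0.2065], E[r] = 0.8920, γ^t·E[r] = 0.051420, running G = 2.590527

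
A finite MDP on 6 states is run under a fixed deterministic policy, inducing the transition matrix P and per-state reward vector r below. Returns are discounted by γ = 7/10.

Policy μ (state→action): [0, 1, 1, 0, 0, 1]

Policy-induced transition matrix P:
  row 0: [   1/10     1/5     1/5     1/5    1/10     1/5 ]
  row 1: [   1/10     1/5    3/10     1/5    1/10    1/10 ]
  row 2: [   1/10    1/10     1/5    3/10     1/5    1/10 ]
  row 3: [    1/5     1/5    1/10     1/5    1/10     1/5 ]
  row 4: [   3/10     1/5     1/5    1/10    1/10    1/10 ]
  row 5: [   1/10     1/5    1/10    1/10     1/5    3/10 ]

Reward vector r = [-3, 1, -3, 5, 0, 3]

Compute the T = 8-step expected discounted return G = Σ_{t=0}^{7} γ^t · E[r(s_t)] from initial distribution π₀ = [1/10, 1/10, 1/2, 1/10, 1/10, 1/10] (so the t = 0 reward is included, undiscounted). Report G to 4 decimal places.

t=0: π = [0.1000, 0.1000, 0.5000, 0.1000, 0.1000, 0.1000], E[r] = -0.9000, γ^t·E[r] = -0.900000, running G = -0.900000
t=1: π = [0.1300, 0.1500, 0.1900, 0.2300, 0.1600, 0.1400], E[r] = 0.7600, γ^t·E[r] = 0.532000, running G = -0.368000
t=2: π = [0.1550, 0.1810, 0.1780, 0.1890, 0.1330, 0.1640], E[r] = 0.6190, γ^t·E[r] = 0.303310, running G = -0.064690
t=3: π = [0.1455, 0.1822, 0.1828, 0.1881, 0.1342, 0.1672], E[r] = 0.6394, γ^t·E[r] = 0.219314, running G = 0.154624
t=4: π = [0.1457, 0.1817, 0.1827, 0.1881, 0.1350, 0.1668], E[r] = 0.6378, γ^t·E[r] = 0.153136, running G = 0.307760
t=5: π = [0.1458, 0.1817, 0.1827, 0.1881, 0.1349, 0.1667], E[r] = 0.6369, γ^t·E[r] = 0.107047, running G = 0.414807
t=6: π = [0.1458, 0.1817, 0.1827, 0.1881, 0.1349, 0.1667], E[r] = 0.6370, γ^t·E[r] = 0.074939, running G = 0.489746
t=7: π = [0.1458, 0.1817, 0.1827, 0.1881, 0.1349, 0.1667], E[r] = 0.6370, γ^t·E[r] = 0.052458, running G = 0.542204

G = 0.5422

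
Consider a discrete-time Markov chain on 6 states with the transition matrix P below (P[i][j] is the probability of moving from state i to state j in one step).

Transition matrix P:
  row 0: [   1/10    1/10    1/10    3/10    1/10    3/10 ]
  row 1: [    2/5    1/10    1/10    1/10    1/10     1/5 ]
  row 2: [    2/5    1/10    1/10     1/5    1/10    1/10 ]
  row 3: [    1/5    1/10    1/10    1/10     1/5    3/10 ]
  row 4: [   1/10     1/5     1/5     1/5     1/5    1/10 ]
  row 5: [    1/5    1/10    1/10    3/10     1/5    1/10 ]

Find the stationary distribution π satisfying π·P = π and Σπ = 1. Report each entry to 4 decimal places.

π = [0.2097, 0.1156, 0.1156, 0.2081, 0.1559, 0.1951]

Balance equations π_j = Σ_i π_i·P[i][j]:
  π_0 = 1/10·π_0 + 2/5·π_1 + 2/5·π_2 + 1/5·π_3 + 1/10·π_4 + 1/5·π_5
  π_1 = 1/10·π_0 + 1/10·π_1 + 1/10·π_2 + 1/10·π_3 + 1/5·π_4 + 1/10·π_5
  π_2 = 1/10·π_0 + 1/10·π_1 + 1/10·π_2 + 1/10·π_3 + 1/5·π_4 + 1/10·π_5
  π_3 = 3/10·π_0 + 1/10·π_1 + 1/5·π_2 + 1/10·π_3 + 1/5·π_4 + 3/10·π_5
  π_4 = 1/10·π_0 + 1/10·π_1 + 1/10·π_2 + 1/5·π_3 + 1/5·π_4 + 1/5·π_5
  normalize: π_0 + π_1 + π_2 + π_3 + π_4 + π_5 = 1
Solving the linear system gives exactly π = [13/62, 43/372, 43/372, 929/4464, 29/186, 871/4464].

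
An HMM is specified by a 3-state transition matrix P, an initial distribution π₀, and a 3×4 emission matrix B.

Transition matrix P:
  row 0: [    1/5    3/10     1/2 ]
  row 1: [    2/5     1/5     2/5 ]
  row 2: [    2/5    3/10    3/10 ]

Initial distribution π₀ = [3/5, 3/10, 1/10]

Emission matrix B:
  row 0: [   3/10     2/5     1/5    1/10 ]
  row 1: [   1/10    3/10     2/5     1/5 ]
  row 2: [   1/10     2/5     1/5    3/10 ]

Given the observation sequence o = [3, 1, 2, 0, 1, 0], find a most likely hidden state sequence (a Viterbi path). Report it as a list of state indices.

t=0: δ = [6.000e-02, 6.000e-02, 3.000e-02]  (obs o_0=3)
t=1: δ = [9.600e-03, 5.400e-03, 1.200e-02]  ψ = [1, 0, 0]  (obs o_1=1)
t=2: δ = [9.600e-04, 1.440e-03, 9.600e-04]  ψ = [2, 2, 0]  (obs o_2=2)
t=3: δ = [1.728e-04, 2.880e-05, 5.760e-05]  ψ = [1, 0, 1]  (obs o_3=0)
t=4: δ = [1.382e-05, 1.555e-05, 3.456e-05]  ψ = [0, 0, 0]  (obs o_4=1)
t=5: δ = [4.147e-06, 1.037e-06, 1.037e-06]  ψ = [2, 2, 2]  (obs o_5=0)
backtrack: best end state = 0; path = [0, 2, 1, 0, 2, 0]

path = [0, 2, 1, 0, 2, 0]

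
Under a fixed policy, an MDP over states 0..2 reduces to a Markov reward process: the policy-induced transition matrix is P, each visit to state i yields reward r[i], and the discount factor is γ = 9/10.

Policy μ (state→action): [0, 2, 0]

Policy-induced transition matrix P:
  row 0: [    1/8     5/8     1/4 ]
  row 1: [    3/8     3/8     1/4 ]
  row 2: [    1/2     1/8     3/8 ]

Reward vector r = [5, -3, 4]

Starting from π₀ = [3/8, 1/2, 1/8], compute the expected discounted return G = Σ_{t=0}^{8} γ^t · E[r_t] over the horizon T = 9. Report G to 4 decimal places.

G = 8.8789

t=0: π = [0.3750, 0.5000, 0.1250], E[r] = 0.8750, γ^t·E[r] = 0.875000, running G = 0.875000
t=1: π = [0.2969, 0.4375, 0.2656], E[r] = 1.2344, γ^t·E[r] = 1.110938, running G = 1.985938
t=2: π = [0.3340, 0.3828, 0.2832], E[r] = 1.6543, γ^t·E[r] = 1.339980, running G = 3.325918
t=3: π = [0.3269, 0.3877, 0.2854], E[r] = 1.6130, γ^t·E[r] = 1.175904, running G = 4.501822
t=4: π = [0.3289, 0.3854, 0.2857], E[r] = 1.6313, γ^t·E[r] = 1.070307, running G = 5.572129
t=5: π = [0.3285, 0.3858, 0.2857], E[r] = 1.6277, γ^t·E[r] = 0.961166, running G = 6.533295
t=6: π = [0.3286, 0.3857, 0.2857], E[r] = 1.6288, γ^t·E[r] = 0.865590, running G = 7.398885
t=7: π = [0.3286, 0.3857, 0.2857], E[r] = 1.6285, γ^t·E[r] = 0.778917, running G = 8.177802
t=8: π = [0.3286, 0.3857, 0.2857], E[r] = 1.6286, γ^t·E[r] = 0.701052, running G = 8.878854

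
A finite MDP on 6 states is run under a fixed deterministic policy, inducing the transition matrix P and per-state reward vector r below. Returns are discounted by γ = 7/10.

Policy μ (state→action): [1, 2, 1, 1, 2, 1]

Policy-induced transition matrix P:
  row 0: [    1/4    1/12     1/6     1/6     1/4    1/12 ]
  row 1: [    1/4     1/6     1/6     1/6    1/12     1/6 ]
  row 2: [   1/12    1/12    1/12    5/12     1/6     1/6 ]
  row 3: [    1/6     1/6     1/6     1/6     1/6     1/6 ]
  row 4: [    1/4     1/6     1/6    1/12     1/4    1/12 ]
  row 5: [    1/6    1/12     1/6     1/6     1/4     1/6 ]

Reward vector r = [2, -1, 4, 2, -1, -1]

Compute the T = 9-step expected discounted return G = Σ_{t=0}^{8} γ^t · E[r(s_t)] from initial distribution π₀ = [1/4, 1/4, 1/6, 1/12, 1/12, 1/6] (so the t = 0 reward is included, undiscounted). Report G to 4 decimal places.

t=0: π = [0.2500, 0.2500, 0.1667, 0.0833, 0.0833, 0.1667], E[r] = 0.8333, γ^t·E[r] = 0.833333, running G = 0.833333
t=1: π = [0.2014, 0.1181, 0.1528, 0.2014, 0.1875, 0.1389], E[r] = 0.9722, γ^t·E[r] = 0.680556, running G = 1.513889
t=2: π = [0.1962, 0.1256, 0.1539, 0.1892, 0.2008, 0.1343], E[r] = 0.9259, γ^t·E[r] = 0.453704, running G = 1.967593
t=3: π = [0.1974, 0.1263, 0.1538, 0.1884, 0.2005, 0.1336], E[r] = 0.9266, γ^t·E[r] = 0.317824, running G = 2.285417
t=4: π = [0.1975, 0.1263, 0.1538, 0.1884, 0.2004, 0.1335], E[r] = 0.9271, γ^t·E[r] = 0.222591, running G = 2.508008
t=5: π = [0.1975, 0.1263, 0.1538, 0.1884, 0.2004, 0.1335], E[r] = 0.9271, γ^t·E[r] = 0.155818, running G = 2.663826
t=6: π = [0.1975, 0.1263, 0.1538, 0.1884, 0.2004, 0.1335], E[r] = 0.9271, γ^t·E[r] = 0.109073, running G = 2.772898
t=7: π = [0.1975, 0.1263, 0.1538, 0.1884, 0.2004, 0.1335], E[r] = 0.9271, γ^t·E[r] = 0.076351, running G = 2.849249
t=8: π = [0.1975, 0.1263, 0.1538, 0.1884, 0.2004, 0.1335], E[r] = 0.9271, γ^t·E[r] = 0.053446, running G = 2.902695

G = 2.9027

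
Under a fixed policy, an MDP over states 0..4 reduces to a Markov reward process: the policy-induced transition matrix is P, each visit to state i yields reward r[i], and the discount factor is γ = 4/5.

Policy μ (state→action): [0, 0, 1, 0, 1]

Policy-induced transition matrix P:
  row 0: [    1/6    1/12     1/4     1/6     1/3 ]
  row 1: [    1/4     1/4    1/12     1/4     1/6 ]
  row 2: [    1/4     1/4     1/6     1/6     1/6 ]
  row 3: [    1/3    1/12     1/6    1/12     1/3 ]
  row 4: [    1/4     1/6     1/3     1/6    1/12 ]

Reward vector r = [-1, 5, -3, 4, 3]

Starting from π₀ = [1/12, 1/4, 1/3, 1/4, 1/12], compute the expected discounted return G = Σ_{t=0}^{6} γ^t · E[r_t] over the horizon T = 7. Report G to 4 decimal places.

t=0: π = [0.0833, 0.2500, 0.3333, 0.2500, 0.0833], E[r] = 1.4167, γ^t·E[r] = 1.416667, running G = 1.416667
t=1: π = [0.2639, 0.1875, 0.1667, 0.1667, 0.2153], E[r] = 1.4861, γ^t·E[r] = 1.188889, running G = 2.605556
t=2: π = [0.2419, 0.1603, 0.2089, 0.1684, 0.2205], E[r] = 1.2679, γ^t·E[r] = 0.811481, running G = 3.417037
t=3: π = [0.2439, 0.1632, 0.2102, 0.1660, 0.2167], E[r] = 1.2557, γ^t·E[r] = 0.642914, running G = 4.059951
t=4: π = [0.2435, 0.1636, 0.2095, 0.1664, 0.2169], E[r] = 1.2627, γ^t·E[r] = 0.517190, running G = 4.577141
t=5: π = [0.2436, 0.1636, 0.2095, 0.1664, 0.2169], E[r] = 1.2625, γ^t·E[r] = 0.413683, running G = 4.990824
t=6: π = [0.2436, 0.1636, 0.2095, 0.1664, 0.2169], E[r] = 1.2624, γ^t·E[r] = 0.330936, running G = 5.321760

G = 5.3218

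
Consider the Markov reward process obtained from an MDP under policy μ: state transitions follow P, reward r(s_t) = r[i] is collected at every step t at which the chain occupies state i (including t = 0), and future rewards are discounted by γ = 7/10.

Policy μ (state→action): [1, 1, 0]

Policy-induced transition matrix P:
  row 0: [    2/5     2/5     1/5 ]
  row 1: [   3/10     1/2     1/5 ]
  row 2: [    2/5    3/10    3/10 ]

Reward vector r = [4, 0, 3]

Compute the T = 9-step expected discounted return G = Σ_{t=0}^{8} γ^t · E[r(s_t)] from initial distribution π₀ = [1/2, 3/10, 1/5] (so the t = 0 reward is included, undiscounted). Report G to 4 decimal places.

G = 7.2453

t=0: π = [0.5000, 0.3000, 0.2000], E[r] = 2.6000, γ^t·E[r] = 2.600000, running G = 2.600000
t=1: π = [0.3700, 0.4100, 0.2200], E[r] = 2.1400, γ^t·E[r] = 1.498000, running G = 4.098000
t=2: π = [0.3590, 0.4190, 0.2220], E[r] = 2.1020, γ^t·E[r] = 1.029980, running G = 5.127980
t=3: π = [0.3581, 0.4197, 0.2222], E[r] = 2.0990, γ^t·E[r] = 0.719957, running G = 5.847937
t=4: π = [0.3580, 0.4198, 0.2222], E[r] = 2.0988, γ^t·E[r] = 0.503917, running G = 6.351854
t=5: π = [0.3580, 0.4198, 0.2222], E[r] = 2.0988, γ^t·E[r] = 0.352740, running G = 6.704594
t=6: π = [0.3580, 0.4198, 0.2222], E[r] = 2.0988, γ^t·E[r] = 0.246918, running G = 6.951511
t=7: π = [0.3580, 0.4198, 0.2222], E[r] = 2.0988, γ^t·E[r] = 0.172842, running G = 7.124354
t=8: π = [0.3580, 0.4198, 0.2222], E[r] = 2.0988, γ^t·E[r] = 0.120990, running G = 7.245343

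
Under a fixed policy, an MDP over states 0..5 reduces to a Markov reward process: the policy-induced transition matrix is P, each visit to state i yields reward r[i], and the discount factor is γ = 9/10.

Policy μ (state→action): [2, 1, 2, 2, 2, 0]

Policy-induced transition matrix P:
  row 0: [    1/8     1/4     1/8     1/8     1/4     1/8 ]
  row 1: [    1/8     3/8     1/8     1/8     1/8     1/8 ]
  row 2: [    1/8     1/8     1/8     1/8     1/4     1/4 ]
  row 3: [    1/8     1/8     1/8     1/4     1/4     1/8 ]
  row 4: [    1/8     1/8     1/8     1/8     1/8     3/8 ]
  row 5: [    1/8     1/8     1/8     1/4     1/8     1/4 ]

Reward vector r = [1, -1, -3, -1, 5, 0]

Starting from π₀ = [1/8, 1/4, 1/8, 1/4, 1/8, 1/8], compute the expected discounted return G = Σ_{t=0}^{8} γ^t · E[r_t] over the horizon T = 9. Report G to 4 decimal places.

t=0: π = [0.1250, 0.2500, 0.1250, 0.2500, 0.1250, 0.1250], E[r] = -0.1250, γ^t·E[r] = -0.125000, running G = -0.125000
t=1: π = [0.1250, 0.2031, 0.1250, 0.1719, 0.1875, 0.1875], E[r] = 0.3125, γ^t·E[r] = 0.281250, running G = 0.156250
t=2: π = [0.1250, 0.1914, 0.1250, 0.1699, 0.1777, 0.2109], E[r] = 0.2773, γ^t·E[r] = 0.224648, running G = 0.380898
t=3: π = [0.1250, 0.1885, 0.1250, 0.1726, 0.1775, 0.2114], E[r] = 0.2764, γ^t·E[r] = 0.201472, running G = 0.582370
t=4: π = [0.1250, 0.1877, 0.1250, 0.1730, 0.1778, 0.2114], E[r] = 0.2784, γ^t·E[r] = 0.182646, running G = 0.765016
t=5: π = [0.1250, 0.1876, 0.1250, 0.1731, 0.1779, 0.2115], E[r] = 0.2788, γ^t·E[r] = 0.164607, running G = 0.929623
t=6: π = [0.1250, 0.1875, 0.1250, 0.1731, 0.1779, 0.2115], E[r] = 0.2788, γ^t·E[r] = 0.148178, running G = 1.077801
t=7: π = [0.1250, 0.1875, 0.1250, 0.1731, 0.1779, 0.2115], E[r] = 0.2788, γ^t·E[r] = 0.133368, running G = 1.211169
t=8: π = [0.1250, 0.1875, 0.1250, 0.1731, 0.1779, 0.2115], E[r] = 0.2788, γ^t·E[r] = 0.120033, running G = 1.331202

G = 1.3312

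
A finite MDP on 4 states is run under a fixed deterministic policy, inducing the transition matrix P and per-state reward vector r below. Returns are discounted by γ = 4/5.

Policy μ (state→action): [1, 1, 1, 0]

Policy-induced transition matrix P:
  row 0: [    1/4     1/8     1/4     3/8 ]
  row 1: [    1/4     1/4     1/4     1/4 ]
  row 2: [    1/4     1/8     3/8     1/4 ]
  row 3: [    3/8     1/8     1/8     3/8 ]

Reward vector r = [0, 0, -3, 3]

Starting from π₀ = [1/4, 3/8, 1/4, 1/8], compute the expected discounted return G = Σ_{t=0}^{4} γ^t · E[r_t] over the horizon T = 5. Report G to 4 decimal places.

t=0: π = [0.2500, 0.3750, 0.2500, 0.1250], E[r] = -0.3750, γ^t·E[r] = -0.375000, running G = -0.375000
t=1: π = [0.2656, 0.1719, 0.2656, 0.2969], E[r] = 0.0938, γ^t·E[r] = 0.075000, running G = -0.300000
t=2: π = [0.2871, 0.1465, 0.2461, 0.3203], E[r] = 0.2227, γ^t·E[r] = 0.142500, running G = -0.157500
t=3: π = [0.2900, 0.1433, 0.2407, 0.3259], E[r] = 0.2556, γ^t·E[r] = 0.130875, running G = -0.026625
t=4: π = [0.2907, 0.1429, 0.2393, 0.3270], E[r] = 0.2629, γ^t·E[r] = 0.107700, running G = 0.081075

G = 0.0811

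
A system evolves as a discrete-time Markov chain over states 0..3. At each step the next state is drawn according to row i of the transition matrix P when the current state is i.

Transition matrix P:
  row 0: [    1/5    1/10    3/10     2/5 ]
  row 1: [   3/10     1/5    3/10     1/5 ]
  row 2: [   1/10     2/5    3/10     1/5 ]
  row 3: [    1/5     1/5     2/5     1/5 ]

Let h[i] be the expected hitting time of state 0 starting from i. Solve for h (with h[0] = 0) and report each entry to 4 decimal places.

h = [0.0000, 4.6296, 5.5556, 5.1852]

First-step conditioning: h[0] = 0; for i ≠ 0, h[i] = 1 + Σ_k P[i][k]·h[k].
  h[1] = 1 + 1/5·h[1] + 3/10·h[2] + 1/5·h[3]
  h[2] = 1 + 2/5·h[1] + 3/10·h[2] + 1/5·h[3]
  h[3] = 1 + 1/5·h[1] + 2/5·h[2] + 1/5·h[3]
Solving the 3×3 linear system over states ≠ 0 gives exactly h = [0, 125/27, 50/9, 140/27] (h[0] = 0 is the target).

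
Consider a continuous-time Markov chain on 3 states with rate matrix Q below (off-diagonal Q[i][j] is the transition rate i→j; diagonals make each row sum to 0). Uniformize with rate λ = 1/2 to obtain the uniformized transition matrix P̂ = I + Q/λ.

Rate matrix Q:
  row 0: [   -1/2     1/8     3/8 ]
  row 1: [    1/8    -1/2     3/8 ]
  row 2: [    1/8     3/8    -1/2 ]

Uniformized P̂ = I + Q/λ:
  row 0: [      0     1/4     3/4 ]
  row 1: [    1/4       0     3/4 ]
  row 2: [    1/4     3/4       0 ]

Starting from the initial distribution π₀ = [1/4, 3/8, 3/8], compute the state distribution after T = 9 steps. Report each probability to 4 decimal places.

π = [0.2000, 0.3674, 0.4326]

t=0: π = [0.2500, 0.3750, 0.3750]
t=1: π = [0.1875, 0.3438, 0.4688]
t=2: π = [0.2031, 0.3984, 0.3984]
t=3: π = [0.1992, 0.3496, 0.4512]
t=4: π = [0.2002, 0.3882, 0.4116]
t=5: π = [0.2000, 0.3588, 0.4413]
t=6: π = [0.2000, 0.3810, 0.4190]
t=7: π = [0.2000, 0.3643, 0.4357]
t=8: π = [0.2000, 0.3768, 0.4232]
t=9: π = [0.2000, 0.3674, 0.4326]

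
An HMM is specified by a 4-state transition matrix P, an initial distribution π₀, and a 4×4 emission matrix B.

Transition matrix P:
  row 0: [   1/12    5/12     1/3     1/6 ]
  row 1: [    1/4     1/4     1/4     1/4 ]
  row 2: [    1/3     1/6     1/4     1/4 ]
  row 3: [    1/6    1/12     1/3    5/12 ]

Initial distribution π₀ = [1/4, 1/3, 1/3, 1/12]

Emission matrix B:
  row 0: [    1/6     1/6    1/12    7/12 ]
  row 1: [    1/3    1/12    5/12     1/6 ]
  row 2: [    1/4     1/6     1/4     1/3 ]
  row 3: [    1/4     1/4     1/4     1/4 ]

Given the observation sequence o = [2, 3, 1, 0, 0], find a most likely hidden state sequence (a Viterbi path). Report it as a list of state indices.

path = [1, 3, 3, 3, 3]

t=0: δ = [2.083e-02, 1.389e-01, 8.333e-02, 2.083e-02]  (obs o_0=2)
t=1: δ = [2.025e-02, 5.787e-03, 1.157e-02, 8.681e-03]  ψ = [1, 1, 1, 1]  (obs o_1=3)
t=2: δ = [6.430e-04, 7.033e-04, 1.125e-03, 9.042e-04]  ψ = [2, 0, 0, 3]  (obs o_2=1)
t=3: δ = [6.251e-05, 8.931e-05, 7.535e-05, 9.419e-05]  ψ = [2, 0, 3, 3]  (obs o_3=0)
t=4: δ = [4.186e-06, 8.683e-06, 7.849e-06, 9.811e-06]  ψ = [2, 0, 3, 3]  (obs o_4=0)
backtrack: best end state = 3; path = [1, 3, 3, 3, 3]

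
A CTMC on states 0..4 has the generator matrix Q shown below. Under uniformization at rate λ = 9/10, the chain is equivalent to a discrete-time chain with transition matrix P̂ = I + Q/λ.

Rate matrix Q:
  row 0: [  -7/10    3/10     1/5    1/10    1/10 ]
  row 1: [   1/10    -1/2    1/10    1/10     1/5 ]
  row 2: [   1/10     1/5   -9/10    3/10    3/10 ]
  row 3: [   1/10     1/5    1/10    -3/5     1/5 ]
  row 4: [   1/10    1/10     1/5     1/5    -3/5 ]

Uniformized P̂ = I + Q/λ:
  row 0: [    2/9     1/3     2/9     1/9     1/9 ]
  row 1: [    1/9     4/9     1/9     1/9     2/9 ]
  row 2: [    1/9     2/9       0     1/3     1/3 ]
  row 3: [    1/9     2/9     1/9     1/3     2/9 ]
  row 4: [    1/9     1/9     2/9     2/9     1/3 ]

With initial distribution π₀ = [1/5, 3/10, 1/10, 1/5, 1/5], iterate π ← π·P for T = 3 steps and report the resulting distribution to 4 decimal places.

t=0: π = [0.2000, 0.3000, 0.1000, 0.2000, 0.2000]
t=1: π = [0.1333, 0.2889, 0.1444, 0.2000, 0.2333]
t=2: π = [0.1259, 0.2753, 0.1358, 0.2136, 0.2494]
t=3: π = [0.1251, 0.2697, 0.1377, 0.2165, 0.2510]

π = [0.1251, 0.2697, 0.1377, 0.2165, 0.2510]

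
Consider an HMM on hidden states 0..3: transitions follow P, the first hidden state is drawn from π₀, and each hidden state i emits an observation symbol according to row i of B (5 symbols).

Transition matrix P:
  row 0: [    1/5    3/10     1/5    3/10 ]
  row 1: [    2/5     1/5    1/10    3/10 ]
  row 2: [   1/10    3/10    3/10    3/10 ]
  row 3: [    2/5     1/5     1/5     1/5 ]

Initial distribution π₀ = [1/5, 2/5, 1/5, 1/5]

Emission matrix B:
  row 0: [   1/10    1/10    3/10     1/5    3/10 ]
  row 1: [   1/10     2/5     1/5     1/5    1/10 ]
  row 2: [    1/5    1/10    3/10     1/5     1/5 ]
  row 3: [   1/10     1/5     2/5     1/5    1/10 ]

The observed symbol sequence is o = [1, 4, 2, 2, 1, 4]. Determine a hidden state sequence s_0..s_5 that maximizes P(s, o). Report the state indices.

t=0: δ = [2.000e-02, 1.600e-01, 2.000e-02, 4.000e-02]  (obs o_0=1)
t=1: δ = [1.920e-02, 3.200e-03, 3.200e-03, 4.800e-03]  ψ = [1, 1, 1, 1]  (obs o_1=4)
t=2: δ = [1.152e-03, 1.152e-03, 1.152e-03, 2.304e-03]  ψ = [0, 0, 0, 0]  (obs o_2=2)
t=3: δ = [2.765e-04, 9.216e-05, 1.382e-04, 1.843e-04]  ψ = [3, 3, 3, 3]  (obs o_3=2)
t=4: δ = [7.373e-06, 3.318e-05, 5.530e-06, 1.659e-05]  ψ = [3, 0, 0, 0]  (obs o_4=1)
t=5: δ = [3.981e-06, 6.636e-07, 6.636e-07, 9.953e-07]  ψ = [1, 1, 1, 1]  (obs o_5=4)
backtrack: best end state = 0; path = [1, 0, 3, 0, 1, 0]

path = [1, 0, 3, 0, 1, 0]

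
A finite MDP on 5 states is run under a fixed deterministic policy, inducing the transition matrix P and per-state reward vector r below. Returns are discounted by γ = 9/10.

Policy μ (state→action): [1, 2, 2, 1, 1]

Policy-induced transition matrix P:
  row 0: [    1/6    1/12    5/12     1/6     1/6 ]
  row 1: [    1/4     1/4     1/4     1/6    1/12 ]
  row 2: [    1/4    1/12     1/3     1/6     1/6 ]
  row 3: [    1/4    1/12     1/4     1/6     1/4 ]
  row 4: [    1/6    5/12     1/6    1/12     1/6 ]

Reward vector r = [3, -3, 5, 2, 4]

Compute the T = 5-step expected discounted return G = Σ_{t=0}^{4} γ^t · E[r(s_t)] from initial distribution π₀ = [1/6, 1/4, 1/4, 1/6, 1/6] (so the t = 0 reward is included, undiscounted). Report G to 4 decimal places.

G = 9.9715

t=0: π = [0.1667, 0.2500, 0.2500, 0.1667, 0.1667], E[r] = 2.0000, γ^t·E[r] = 2.000000, running G = 2.000000
t=1: π = [0.2222, 0.1806, 0.2847, 0.1528, 0.1597], E[r] = 2.4931, γ^t·E[r] = 2.243750, running G = 4.243750
t=2: π = [0.2182, 0.1667, 0.2975, 0.1534, 0.1644], E[r] = 2.6059, γ^t·E[r] = 2.110781, running G = 6.354531
t=3: π = [0.2181, 0.1659, 0.2975, 0.1530, 0.1656], E[r] = 2.6121, γ^t·E[r] = 1.904238, running G = 8.258770
t=4: π = [0.2180, 0.1662, 0.2973, 0.1529, 0.1656], E[r] = 2.6104, γ^t·E[r] = 1.712683, running G = 9.971453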